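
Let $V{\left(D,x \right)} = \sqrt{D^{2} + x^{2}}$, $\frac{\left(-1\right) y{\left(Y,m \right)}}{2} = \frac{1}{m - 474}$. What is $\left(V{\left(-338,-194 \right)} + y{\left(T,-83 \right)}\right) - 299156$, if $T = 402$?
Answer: $- \frac{166629890}{557} + 2 \sqrt{37970} \approx -2.9877 \cdot 10^{5}$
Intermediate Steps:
$y{\left(Y,m \right)} = - \frac{2}{-474 + m}$ ($y{\left(Y,m \right)} = - \frac{2}{m - 474} = - \frac{2}{-474 + m}$)
$\left(V{\left(-338,-194 \right)} + y{\left(T,-83 \right)}\right) - 299156 = \left(\sqrt{\left(-338\right)^{2} + \left(-194\right)^{2}} - \frac{2}{-474 - 83}\right) - 299156 = \left(\sqrt{114244 + 37636} - \frac{2}{-557}\right) - 299156 = \left(\sqrt{151880} - - \frac{2}{557}\right) - 299156 = \left(2 \sqrt{37970} + \frac{2}{557}\right) - 299156 = \left(\frac{2}{557} + 2 \sqrt{37970}\right) - 299156 = - \frac{166629890}{557} + 2 \sqrt{37970}$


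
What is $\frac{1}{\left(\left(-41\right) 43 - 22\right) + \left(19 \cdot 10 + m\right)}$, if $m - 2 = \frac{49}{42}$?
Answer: $- \frac{6}{9551} \approx -0.00062821$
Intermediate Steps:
$m = \frac{19}{6}$ ($m = 2 + \frac{49}{42} = 2 + 49 \cdot \frac{1}{42} = 2 + \frac{7}{6} = \frac{19}{6} \approx 3.1667$)
$\frac{1}{\left(\left(-41\right) 43 - 22\right) + \left(19 \cdot 10 + m\right)} = \frac{1}{\left(\left(-41\right) 43 - 22\right) + \left(19 \cdot 10 + \frac{19}{6}\right)} = \frac{1}{\left(-1763 - 22\right) + \left(190 + \frac{19}{6}\right)} = \frac{1}{-1785 + \frac{1159}{6}} = \frac{1}{- \frac{9551}{6}} = - \frac{6}{9551}$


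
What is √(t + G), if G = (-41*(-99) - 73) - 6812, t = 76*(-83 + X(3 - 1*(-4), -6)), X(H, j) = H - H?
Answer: I*√9134 ≈ 95.572*I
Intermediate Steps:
X(H, j) = 0
t = -6308 (t = 76*(-83 + 0) = 76*(-83) = -6308)
G = -2826 (G = (4059 - 73) - 6812 = 3986 - 6812 = -2826)
√(t + G) = √(-6308 - 2826) = √(-9134) = I*√9134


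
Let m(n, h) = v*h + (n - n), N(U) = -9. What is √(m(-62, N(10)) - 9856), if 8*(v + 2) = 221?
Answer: I*√161386/4 ≈ 100.43*I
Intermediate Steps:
v = 205/8 (v = -2 + (⅛)*221 = -2 + 221/8 = 205/8 ≈ 25.625)
m(n, h) = 205*h/8 (m(n, h) = 205*h/8 + (n - n) = 205*h/8 + 0 = 205*h/8)
√(m(-62, N(10)) - 9856) = √((205/8)*(-9) - 9856) = √(-1845/8 - 9856) = √(-80693/8) = I*√161386/4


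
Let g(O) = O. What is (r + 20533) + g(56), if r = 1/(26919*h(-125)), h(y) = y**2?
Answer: 8659926421876/420609375 ≈ 20589.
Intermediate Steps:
r = 1/420609375 (r = 1/(26919*((-125)**2)) = (1/26919)/15625 = (1/26919)*(1/15625) = 1/420609375 ≈ 2.3775e-9)
(r + 20533) + g(56) = (1/420609375 + 20533) + 56 = 8636372296876/420609375 + 56 = 8659926421876/420609375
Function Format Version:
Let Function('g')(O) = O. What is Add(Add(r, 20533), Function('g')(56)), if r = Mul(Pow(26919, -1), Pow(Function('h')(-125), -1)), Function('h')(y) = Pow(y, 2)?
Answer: Rational(8659926421876, 420609375) ≈ 20589.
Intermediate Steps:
r = Rational(1, 420609375) (r = Mul(Pow(26919, -1), Pow(Pow(-125, 2), -1)) = Mul(Rational(1, 26919), Pow(15625, -1)) = Mul(Rational(1, 26919), Rational(1, 15625)) = Rational(1, 420609375) ≈ 2.3775e-9)
Add(Add(r, 20533), Function('g')(56)) = Add(Add(Rational(1, 420609375), 20533), 56) = Add(Rational(8636372296876, 420609375), 56) = Rational(8659926421876, 420609375)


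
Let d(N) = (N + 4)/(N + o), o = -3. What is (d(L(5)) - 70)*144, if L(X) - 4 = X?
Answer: -9768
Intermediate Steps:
L(X) = 4 + X
d(N) = (4 + N)/(-3 + N) (d(N) = (N + 4)/(N - 3) = (4 + N)/(-3 + N))
(d(L(5)) - 70)*144 = ((4 + (4 + 5))/(-3 + (4 + 5)) - 70)*144 = ((4 + 9)/(-3 + 9) - 70)*144 = (13/6 - 70)*144 = -407/6*144 = -9768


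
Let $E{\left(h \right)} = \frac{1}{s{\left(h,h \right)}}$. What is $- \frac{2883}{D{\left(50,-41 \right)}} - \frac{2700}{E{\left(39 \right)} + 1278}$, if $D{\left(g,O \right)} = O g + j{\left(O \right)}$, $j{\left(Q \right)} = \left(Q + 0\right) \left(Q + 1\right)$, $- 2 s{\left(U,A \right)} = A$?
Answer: $\frac{2512893}{510860} \approx 4.9189$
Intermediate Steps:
$s{\left(U,A \right)} = - \frac{A}{2}$
$j{\left(Q \right)} = Q \left(1 + Q\right)$
$E{\left(h \right)} = - \frac{2}{h}$ ($E{\left(h \right)} = \frac{1}{\left(- \frac{1}{2}\right) h} = - \frac{2}{h}$)
$D{\left(g,O \right)} = O g + O \left(1 + O\right)$
$- \frac{2883}{D{\left(50,-41 \right)}} - \frac{2700}{E{\left(39 \right)} + 1278} = - \frac{2883}{\left(-41\right) \left(1 - 41 + 50\right)} - \frac{2700}{- \frac{2}{39} + 1278} = - \frac{2883}{\left(-41\right) 10} - \frac{2700}{\left(-2\right) \frac{1}{39} + 1278} = - \frac{2883}{-410} - \frac{2700}{- \frac{2}{39} + 1278} = \left(-2883\right) \left(- \frac{1}{410}\right) - \frac{2700}{\frac{49840}{39}} = \frac{2883}{410} - \frac{5265}{2492} = \frac{2512893}{510860}$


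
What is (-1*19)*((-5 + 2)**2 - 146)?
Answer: 2603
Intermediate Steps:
(-1*19)*((-5 + 2)**2 - 146) = -19*((-3)**2 - 146) = -19*(9 - 146) = -19*(-137) = 2603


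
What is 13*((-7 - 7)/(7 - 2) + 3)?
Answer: 13/5 ≈ 2.6000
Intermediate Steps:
13*((-7 - 7)/(7 - 2) + 3) = 13*(-14/5 + 3) = 13*(⅕) = 13/5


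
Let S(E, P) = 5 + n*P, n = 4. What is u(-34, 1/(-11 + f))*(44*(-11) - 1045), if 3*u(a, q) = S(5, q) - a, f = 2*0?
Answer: -59075/3 ≈ -19692.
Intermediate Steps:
S(E, P) = 5 + 4*P
f = 0
u(a, q) = 5/3 - a/3 + 4*q/3 (u(a, q) = ((5 + 4*q) - a)/3 = (5 - a + 4*q)/3 = 5/3 - a/3 + 4*q/3)
u(-34, 1/(-11 + f))*(44*(-11) - 1045) = (5/3 - ⅓*(-34) + 4/(3*(-11 + 0)))*(44*(-11) - 1045) = (5/3 + 34/3 + (4/3)/(-11))*(-484 - 1045) = (5/3 + 34/3 + (4/3)*(-1/11))*(-1529) = (5/3 + 34/3 - 4/33)*(-1529) = (425/33)*(-1529) = -59075/3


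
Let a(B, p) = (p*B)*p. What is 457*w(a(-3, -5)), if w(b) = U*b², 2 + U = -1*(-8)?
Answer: 15423750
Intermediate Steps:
U = 6 (U = -2 - 1*(-8) = -2 + 8 = 6)
a(B, p) = B*p² (a(B, p) = (B*p)*p = B*p²)
w(b) = 6*b²
457*w(a(-3, -5)) = 457*(6*(-3*(-5)²)²) = 457*(6*(-3*25)²) = 457*(6*(-75)²) = 457*(6*5625) = 457*33750 = 15423750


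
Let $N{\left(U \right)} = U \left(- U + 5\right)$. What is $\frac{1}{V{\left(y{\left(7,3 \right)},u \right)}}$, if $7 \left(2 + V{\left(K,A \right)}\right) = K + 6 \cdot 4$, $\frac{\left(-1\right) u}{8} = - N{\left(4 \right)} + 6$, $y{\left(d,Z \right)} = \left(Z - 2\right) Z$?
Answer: $\frac{7}{13} \approx 0.53846$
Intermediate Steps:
$y{\left(d,Z \right)} = Z \left(-2 + Z\right)$ ($y{\left(d,Z \right)} = \left(-2 + Z\right) Z = Z \left(-2 + Z\right)$)
$N{\left(U \right)} = U \left(5 - U\right)$
$u = -16$ ($u = - 8 \left(- 4 \left(5 - 4\right) + 6\right) = - 8 \left(- 4 \cdot 1 + 6\right) = - 8 \left(\left(-1\right) 4 + 6\right) = - 8 \left(-4 + 6\right) = \left(-8\right) 2 = -16$)
$V{\left(K,A \right)} = \frac{10}{7} + \frac{K}{7}$ ($V{\left(K,A \right)} = -2 + \frac{K + 6 \cdot 4}{7} = -2 + \frac{K + 24}{7} = -2 + \frac{24 + K}{7} = -2 + \left(\frac{24}{7} + \frac{K}{7}\right) = \frac{10}{7} + \frac{K}{7}$)
$\frac{1}{V{\left(y{\left(7,3 \right)},u \right)}} = \frac{1}{\frac{10}{7} + \frac{3 \left(-2 + 3\right)}{7}} = \frac{1}{\frac{10}{7} + \frac{3 \cdot 1}{7}} = \frac{1}{\frac{10}{7} + \frac{1}{7} \cdot 3} = \frac{1}{\frac{10}{7} + \frac{3}{7}} = \frac{1}{\frac{13}{7}} = \frac{7}{13}$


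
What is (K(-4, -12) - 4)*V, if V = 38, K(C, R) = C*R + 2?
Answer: 1748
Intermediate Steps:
K(C, R) = 2 + C*R
(K(-4, -12) - 4)*V = ((2 - 4*(-12)) - 4)*38 = ((2 + 48) - 4)*38 = (50 - 4)*38 = 46*38 = 1748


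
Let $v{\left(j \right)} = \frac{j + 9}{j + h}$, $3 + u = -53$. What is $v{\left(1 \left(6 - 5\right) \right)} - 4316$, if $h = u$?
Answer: $- \frac{47478}{11} \approx -4316.2$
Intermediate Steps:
$u = -56$ ($u = -3 - 53 = -56$)
$h = -56$
$v{\left(j \right)} = \frac{9 + j}{-56 + j}$ ($v{\left(j \right)} = \frac{j + 9}{j - 56} = \frac{9 + j}{-56 + j}$)
$v{\left(1 \left(6 - 5\right) \right)} - 4316 = \frac{9 + 1 \left(6 - 5\right)}{-56 + 1 \left(6 - 5\right)} - 4316 = \frac{9 + 1 \cdot 1}{-56 + 1 \cdot 1} - 4316 = \frac{9 + 1}{-56 + 1} - 4316 = \frac{1}{-55} \cdot 10 - 4316 = \left(- \frac{1}{55}\right) 10 - 4316 = - \frac{2}{11} - 4316 = - \frac{47478}{11}$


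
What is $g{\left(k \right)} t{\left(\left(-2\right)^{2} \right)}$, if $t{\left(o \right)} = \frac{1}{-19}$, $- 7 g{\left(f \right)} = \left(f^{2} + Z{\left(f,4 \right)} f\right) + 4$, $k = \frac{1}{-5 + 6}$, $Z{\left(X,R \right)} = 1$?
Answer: $\frac{6}{133} \approx 0.045113$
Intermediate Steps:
$k = 1$ ($k = 1^{-1} = 1$)
$g{\left(f \right)} = - \frac{4}{7} - \frac{f}{7} - \frac{f^{2}}{7}$ ($g{\left(f \right)} = - \frac{\left(f^{2} + 1 f\right) + 4}{7} = - \frac{\left(f^{2} + f\right) + 4}{7} = - \frac{\left(f + f^{2}\right) + 4}{7} = - \frac{4 + f + f^{2}}{7} = - \frac{4}{7} - \frac{f}{7} - \frac{f^{2}}{7}$)
$t{\left(o \right)} = - \frac{1}{19}$
$g{\left(k \right)} t{\left(\left(-2\right)^{2} \right)} = \left(- \frac{4}{7} - \frac{1}{7} - \frac{1^{2}}{7}\right) \left(- \frac{1}{19}\right) = \left(- \frac{4}{7} - \frac{1}{7} - \frac{1}{7}\right) \left(- \frac{1}{19}\right) = \left(- \frac{6}{7}\right) \left(- \frac{1}{19}\right) = \frac{6}{133}$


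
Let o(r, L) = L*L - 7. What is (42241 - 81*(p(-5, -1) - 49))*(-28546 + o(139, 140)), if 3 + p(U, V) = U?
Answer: -419519674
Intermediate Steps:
p(U, V) = -3 + U
o(r, L) = -7 + L² (o(r, L) = L² - 7 = -7 + L²)
(42241 - 81*(p(-5, -1) - 49))*(-28546 + o(139, 140)) = (42241 - 81*((-3 - 5) - 49))*(-28546 + (-7 + 140²)) = (42241 - 81*(-8 - 49))*(-28546 + (-7 + 19600)) = (42241 - 81*(-57))*(-28546 + 19593) = (42241 + 4617)*(-8953) = 46858*(-8953) = -419519674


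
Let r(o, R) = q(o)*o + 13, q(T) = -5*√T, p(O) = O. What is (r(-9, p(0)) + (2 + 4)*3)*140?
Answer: 4340 + 18900*I ≈ 4340.0 + 18900.0*I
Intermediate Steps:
r(o, R) = 13 - 5*o^(3/2) (r(o, R) = (-5*√o)*o + 13 = -5*o^(3/2) + 13 = 13 - 5*o^(3/2))
(r(-9, p(0)) + (2 + 4)*3)*140 = ((13 - (-135)*I) + (2 + 4)*3)*140 = ((13 - (-135)*I) + 6*3)*140 = ((13 + 135*I) + 18)*140 = (31 + 135*I)*140 = 4340 + 18900*I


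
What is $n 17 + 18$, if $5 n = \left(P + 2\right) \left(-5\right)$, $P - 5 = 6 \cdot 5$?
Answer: $-611$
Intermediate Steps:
$P = 35$ ($P = 5 + 6 \cdot 5 = 5 + 30 = 35$)
$n = -37$ ($n = \frac{\left(35 + 2\right) \left(-5\right)}{5} = \frac{37 \left(-5\right)}{5} = \frac{1}{5} \left(-185\right) = -37$)
$n 17 + 18 = \left(-37\right) 17 + 18 = -629 + 18 = -611$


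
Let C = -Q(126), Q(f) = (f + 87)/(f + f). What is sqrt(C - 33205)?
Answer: I*sqrt(58575111)/42 ≈ 182.22*I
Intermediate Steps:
Q(f) = (87 + f)/(2*f) (Q(f) = (87 + f)/((2*f)) = (87 + f)*(1/(2*f)) = (87 + f)/(2*f))
C = -71/84 (C = -(87 + 126)/(2*126) = -213/(2*126) = -1*71/84 = -71/84 ≈ -0.84524)
sqrt(C - 33205) = sqrt(-71/84 - 33205) = sqrt(-2789291/84) = I*sqrt(58575111)/42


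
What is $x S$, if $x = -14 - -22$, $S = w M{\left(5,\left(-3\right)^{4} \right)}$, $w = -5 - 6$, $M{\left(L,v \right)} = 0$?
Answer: $0$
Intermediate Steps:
$w = -11$ ($w = -5 - 6 = -11$)
$S = 0$ ($S = \left(-11\right) 0 = 0$)
$x = 8$ ($x = -14 + 22 = 8$)
$x S = 8 \cdot 0 = 0$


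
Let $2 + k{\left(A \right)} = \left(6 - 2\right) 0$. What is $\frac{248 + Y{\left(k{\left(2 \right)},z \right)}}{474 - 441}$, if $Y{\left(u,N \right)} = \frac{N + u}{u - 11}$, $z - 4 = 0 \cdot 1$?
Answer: $\frac{1074}{143} \approx 7.5105$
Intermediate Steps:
$k{\left(A \right)} = -2$ ($k{\left(A \right)} = -2 + \left(6 - 2\right) 0 = -2 + 4 \cdot 0 = -2 + 0 = -2$)
$z = 4$ ($z = 4 + 0 \cdot 1 = 4 + 0 = 4$)
$Y{\left(u,N \right)} = \frac{N + u}{-11 + u}$
$\frac{248 + Y{\left(k{\left(2 \right)},z \right)}}{474 - 441} = \frac{248 + \frac{4 - 2}{-11 - 2}}{474 - 441} = \frac{248 + \frac{1}{-13} \cdot 2}{33} = \left(248 - \frac{2}{13}\right) \frac{1}{33} = \frac{3222}{13} \cdot \frac{1}{33} = \frac{1074}{143}$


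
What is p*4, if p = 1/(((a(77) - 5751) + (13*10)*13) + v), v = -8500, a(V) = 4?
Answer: -4/12557 ≈ -0.00031855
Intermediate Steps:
p = -1/12557 (p = 1/(((4 - 5751) + (13*10)*13) - 8500) = 1/((-5747 + 130*13) - 8500) = 1/((-5747 + 1690) - 8500) = 1/(-4057 - 8500) = 1/(-12557) = -1/12557 ≈ -7.9637e-5)
p*4 = -1/12557*4 = -4/12557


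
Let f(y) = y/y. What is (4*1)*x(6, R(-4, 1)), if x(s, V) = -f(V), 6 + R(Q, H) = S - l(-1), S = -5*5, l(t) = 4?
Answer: -4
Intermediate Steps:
S = -25
f(y) = 1
R(Q, H) = -35 (R(Q, H) = -6 + (-25 - 1*4) = -6 + (-25 - 4) = -6 - 29 = -35)
x(s, V) = -1 (x(s, V) = -1*1 = -1)
(4*1)*x(6, R(-4, 1)) = (4*1)*(-1) = 4*(-1) = -4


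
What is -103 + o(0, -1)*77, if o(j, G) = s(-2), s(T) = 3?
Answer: 128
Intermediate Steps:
o(j, G) = 3
-103 + o(0, -1)*77 = -103 + 3*77 = -103 + 231 = 128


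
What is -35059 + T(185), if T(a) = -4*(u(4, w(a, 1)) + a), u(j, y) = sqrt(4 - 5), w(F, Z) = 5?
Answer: -35799 - 4*I ≈ -35799.0 - 4.0*I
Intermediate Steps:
u(j, y) = I (u(j, y) = sqrt(-1) = I)
T(a) = -4*I - 4*a (T(a) = -4*(I + a) = -4*I - 4*a)
-35059 + T(185) = -35059 + (-4*I - 4*185) = -35059 + (-4*I - 740) = -35059 + (-740 - 4*I) = -35799 - 4*I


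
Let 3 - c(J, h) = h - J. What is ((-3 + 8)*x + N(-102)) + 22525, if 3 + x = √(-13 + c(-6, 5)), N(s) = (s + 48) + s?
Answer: 22354 + 5*I*√21 ≈ 22354.0 + 22.913*I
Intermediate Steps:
c(J, h) = 3 + J - h (c(J, h) = 3 - (h - J) = 3 + (J - h) = 3 + J - h)
N(s) = 48 + 2*s (N(s) = (48 + s) + s = 48 + 2*s)
x = -3 + I*√21 (x = -3 + √(-13 + (3 - 6 - 1*5)) = -3 + √(-13 + (3 - 6 - 5)) = -3 + √(-13 - 8) = -3 + √(-21) = -3 + I*√21 ≈ -3.0 + 4.5826*I)
((-3 + 8)*x + N(-102)) + 22525 = ((-3 + 8)*(-3 + I*√21) + (48 + 2*(-102))) + 22525 = (5*(-3 + I*√21) + (48 - 204)) + 22525 = ((-15 + 5*I*√21) - 156) + 22525 = (-171 + 5*I*√21) + 22525 = 22354 + 5*I*√21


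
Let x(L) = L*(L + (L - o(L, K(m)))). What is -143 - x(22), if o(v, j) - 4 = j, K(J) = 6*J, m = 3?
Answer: -627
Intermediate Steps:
o(v, j) = 4 + j
x(L) = L*(-22 + 2*L) (x(L) = L*(L + (L - (4 + 6*3))) = L*(L + (L - (4 + 18))) = L*(L + (L - 1*22)) = L*(L + (L - 22)) = L*(L + (-22 + L)) = L*(-22 + 2*L))
-143 - x(22) = -143 - 2*22*(-11 + 22) = -143 - 2*22*11 = -143 - 1*484 = -143 - 484 = -627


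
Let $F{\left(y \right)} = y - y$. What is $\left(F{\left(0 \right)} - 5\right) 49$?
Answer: $-245$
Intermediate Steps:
$F{\left(y \right)} = 0$
$\left(F{\left(0 \right)} - 5\right) 49 = \left(0 - 5\right) 49 = \left(-5\right) 49 = -245$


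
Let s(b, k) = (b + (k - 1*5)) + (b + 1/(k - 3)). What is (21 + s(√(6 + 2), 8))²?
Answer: 15441/25 + 968*√2/5 ≈ 891.43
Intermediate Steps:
s(b, k) = -5 + k + 1/(-3 + k) + 2*b (s(b, k) = (b + (k - 5)) + (b + 1/(-3 + k)) = (b + (-5 + k)) + (b + 1/(-3 + k)) = (-5 + b + k) + (b + 1/(-3 + k)) = -5 + k + 1/(-3 + k) + 2*b)
(21 + s(√(6 + 2), 8))² = (21 + (16 + 8² - 8*8 - 6*√(6 + 2) + 2*√(6 + 2)*8)/(-3 + 8))² = (21 + (16 + 64 - 64 - 12*√2 + 2*√8*8)/5)² = (21 + (16 + 64 - 64 - 12*√2 + 2*(2*√2)*8)/5)² = (21 + (16 + 64 - 64 - 12*√2 + 32*√2)/5)² = (21 + (16 + 20*√2)/5)² = (21 + (16/5 + 4*√2))² = (121/5 + 4*√2)²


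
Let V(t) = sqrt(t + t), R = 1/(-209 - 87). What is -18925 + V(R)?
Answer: -18925 + I*sqrt(37)/74 ≈ -18925.0 + 0.082199*I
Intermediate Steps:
R = -1/296 (R = 1/(-296) = -1/296 ≈ -0.0033784)
V(t) = sqrt(2)*sqrt(t) (V(t) = sqrt(2*t) = sqrt(2)*sqrt(t))
-18925 + V(R) = -18925 + sqrt(2)*sqrt(-1/296) = -18925 + sqrt(2)*(I*sqrt(74)/148) = -18925 + I*sqrt(37)/74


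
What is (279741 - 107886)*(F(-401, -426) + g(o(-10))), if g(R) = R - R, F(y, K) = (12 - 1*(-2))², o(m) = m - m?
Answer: 33683580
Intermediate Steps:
o(m) = 0
F(y, K) = 196 (F(y, K) = (12 + 2)² = 14² = 196)
g(R) = 0
(279741 - 107886)*(F(-401, -426) + g(o(-10))) = (279741 - 107886)*(196 + 0) = 171855*196 = 33683580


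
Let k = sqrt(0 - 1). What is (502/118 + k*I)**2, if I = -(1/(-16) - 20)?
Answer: -342557465/891136 + 80571*I/472 ≈ -384.41 + 170.7*I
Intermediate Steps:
k = I (k = sqrt(-1) = I ≈ 1.0*I)
I = 321/16 (I = -(-1/16 - 20) = -1*(-321/16) = 321/16 ≈ 20.063)
(502/118 + k*I)**2 = (502/118 + I*(321/16))**2 = (502*(1/118) + 321*I/16)**2 = (251/59 + 321*I/16)**2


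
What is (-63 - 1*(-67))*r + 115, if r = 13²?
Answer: 791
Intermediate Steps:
r = 169
(-63 - 1*(-67))*r + 115 = (-63 - 1*(-67))*169 + 115 = (-63 + 67)*169 + 115 = 4*169 + 115 = 676 + 115 = 791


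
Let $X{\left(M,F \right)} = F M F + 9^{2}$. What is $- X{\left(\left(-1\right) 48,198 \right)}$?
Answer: $1881711$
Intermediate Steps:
$X{\left(M,F \right)} = 81 + M F^{2}$ ($X{\left(M,F \right)} = M F^{2} + 81 = 81 + M F^{2}$)
$- X{\left(\left(-1\right) 48,198 \right)} = - (81 + \left(-1\right) 48 \cdot 198^{2}) = - (81 - 1881792) = \left(-1\right) \left(-1881711\right) = 1881711$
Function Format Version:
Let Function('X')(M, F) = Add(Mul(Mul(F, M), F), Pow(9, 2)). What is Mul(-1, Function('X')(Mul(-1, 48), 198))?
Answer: 1881711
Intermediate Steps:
Function('X')(M, F) = Add(81, Mul(M, Pow(F, 2))) (Function('X')(M, F) = Add(Mul(M, Pow(F, 2)), 81) = Add(81, Mul(M, Pow(F, 2))))
Mul(-1, Function('X')(Mul(-1, 48), 198)) = Mul(-1, Add(81, Mul(Mul(-1, 48), Pow(198, 2)))) = Mul(-1, Add(81, Mul(-48, 39204))) = Mul(-1, Add(81, -1881792)) = Mul(-1, -1881711) = 1881711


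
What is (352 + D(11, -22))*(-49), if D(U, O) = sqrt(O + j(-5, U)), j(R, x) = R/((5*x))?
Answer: -17248 - 441*I*sqrt(33)/11 ≈ -17248.0 - 230.3*I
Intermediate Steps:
j(R, x) = R/(5*x) (j(R, x) = R*(1/(5*x)) = R/(5*x))
D(U, O) = sqrt(O - 1/U) (D(U, O) = sqrt(O + (1/5)*(-5)/U) = sqrt(O - 1/U))
(352 + D(11, -22))*(-49) = (352 + sqrt(-22 - 1/11))*(-49) = (352 + sqrt(-243/11))*(-49) = (352 + 9*I*sqrt(33)/11)*(-49) = -17248 - 441*I*sqrt(33)/11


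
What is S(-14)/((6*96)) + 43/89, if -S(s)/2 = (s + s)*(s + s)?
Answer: -3587/1602 ≈ -2.2391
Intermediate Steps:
S(s) = -8*s**2 (S(s) = -2*(s + s)*(s + s) = -2*2*s*2*s = -8*s**2)
S(-14)/((6*96)) + 43/89 = (-8*(-14)**2)/((6*96)) + 43/89 = -8*196/576 + 43*(1/89) = -1568*1/576 + 43/89 = -49/18 + 43/89 = -3587/1602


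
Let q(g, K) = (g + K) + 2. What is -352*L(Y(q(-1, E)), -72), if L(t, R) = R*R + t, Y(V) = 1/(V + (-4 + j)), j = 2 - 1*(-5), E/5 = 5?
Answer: -52918624/29 ≈ -1.8248e+6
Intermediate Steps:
E = 25 (E = 5*5 = 25)
j = 7 (j = 2 + 5 = 7)
q(g, K) = 2 + K + g (q(g, K) = (K + g) + 2 = 2 + K + g)
Y(V) = 1/(3 + V) (Y(V) = 1/(V + (-4 + 7)) = 1/(V + 3) = 1/(3 + V))
L(t, R) = t + R² (L(t, R) = R² + t = t + R²)
-352*L(Y(q(-1, E)), -72) = -352*(1/(3 + (2 + 25 - 1)) + (-72)²) = -352*(1/(3 + 26) + 5184) = -352*(1/29 + 5184) = -352*150337/29 = -52918624/29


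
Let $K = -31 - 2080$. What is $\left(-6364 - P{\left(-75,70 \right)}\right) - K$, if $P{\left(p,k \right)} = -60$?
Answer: $-4193$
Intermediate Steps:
$K = -2111$ ($K = -31 - 2080 = -2111$)
$\left(-6364 - P{\left(-75,70 \right)}\right) - K = \left(-6364 - -60\right) - -2111 = \left(-6364 + 60\right) + 2111 = -6304 + 2111 = -4193$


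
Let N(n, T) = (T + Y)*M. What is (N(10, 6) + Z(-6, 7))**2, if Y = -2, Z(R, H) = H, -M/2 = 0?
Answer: 49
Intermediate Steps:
M = 0 (M = -2*0 = 0)
N(n, T) = 0 (N(n, T) = (T - 2)*0 = (-2 + T)*0 = 0)
(N(10, 6) + Z(-6, 7))**2 = (0 + 7)**2 = 7**2 = 49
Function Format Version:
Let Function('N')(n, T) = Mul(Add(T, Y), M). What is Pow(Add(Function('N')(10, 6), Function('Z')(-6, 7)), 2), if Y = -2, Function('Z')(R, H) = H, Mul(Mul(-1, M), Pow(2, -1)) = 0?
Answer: 49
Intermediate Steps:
M = 0 (M = Mul(-2, 0) = 0)
Function('N')(n, T) = 0 (Function('N')(n, T) = Mul(Add(T, -2), 0) = Mul(Add(-2, T), 0) = 0)
Pow(Add(Function('N')(10, 6), Function('Z')(-6, 7)), 2) = Pow(Add(0, 7), 2) = Pow(7, 2) = 49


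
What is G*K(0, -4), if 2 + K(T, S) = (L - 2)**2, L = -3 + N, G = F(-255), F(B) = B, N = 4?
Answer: 255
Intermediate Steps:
G = -255
L = 1 (L = -3 + 4 = 1)
K(T, S) = -1 (K(T, S) = -2 + (1 - 2)**2 = -2 + (-1)**2 = -2 + 1 = -1)
G*K(0, -4) = -255*(-1) = 255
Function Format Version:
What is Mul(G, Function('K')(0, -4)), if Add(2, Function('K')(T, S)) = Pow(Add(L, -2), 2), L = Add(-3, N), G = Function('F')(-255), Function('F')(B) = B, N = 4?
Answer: 255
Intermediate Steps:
G = -255
L = 1 (L = Add(-3, 4) = 1)
Function('K')(T, S) = -1 (Function('K')(T, S) = Add(-2, Pow(Add(1, -2), 2)) = Add(-2, Pow(-1, 2)) = Add(-2, 1) = -1)
Mul(G, Function('K')(0, -4)) = Mul(-255, -1) = 255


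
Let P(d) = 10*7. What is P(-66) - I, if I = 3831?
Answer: -3761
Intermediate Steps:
P(d) = 70
P(-66) - I = 70 - 1*3831 = 70 - 3831 = -3761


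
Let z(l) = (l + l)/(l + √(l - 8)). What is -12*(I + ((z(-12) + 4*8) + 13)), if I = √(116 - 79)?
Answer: -23004/41 - 12*√37 - 144*I*√5/41 ≈ -634.07 - 7.8535*I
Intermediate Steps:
I = √37 ≈ 6.0828
z(l) = 2*l/(l + √(-8 + l)) (z(l) = (2*l)/(l + √(-8 + l)) = 2*l/(l + √(-8 + l)))
-12*(I + ((z(-12) + 4*8) + 13)) = -12*(√37 + ((2*(-12)/(-12 + √(-8 - 12)) + 4*8) + 13)) = -12*(√37 + ((2*(-12)/(-12 + √(-20)) + 32) + 13)) = -12*(√37 + ((2*(-12)/(-12 + 2*I*√5) + 32) + 13)) = -12*(√37 + ((-24/(-12 + 2*I*√5) + 32) + 13)) = -12*(√37 + ((32 - 24/(-12 + 2*I*√5)) + 13)) = -12*(√37 + (45 - 24/(-12 + 2*I*√5))) = -12*(45 + √37 - 24/(-12 + 2*I*√5)) = -540 - 12*√37 + 288/(-12 + 2*I*√5)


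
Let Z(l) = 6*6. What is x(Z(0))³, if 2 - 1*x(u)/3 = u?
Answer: -1061208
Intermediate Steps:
Z(l) = 36
x(u) = 6 - 3*u
x(Z(0))³ = (6 - 3*36)³ = (6 - 108)³ = (-102)³ = -1061208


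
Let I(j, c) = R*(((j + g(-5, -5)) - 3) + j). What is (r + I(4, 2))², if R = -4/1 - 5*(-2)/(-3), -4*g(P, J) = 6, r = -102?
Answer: 146689/9 ≈ 16299.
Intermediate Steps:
g(P, J) = -3/2 (g(P, J) = -¼*6 = -3/2)
R = -22/3 (R = -4*1 + 10*(-⅓) = -4 - 10/3 = -22/3 ≈ -7.3333)
I(j, c) = 33 - 44*j/3 (I(j, c) = -22*(((j - 3/2) - 3) + j)/3 = -22*(((-3/2 + j) - 3) + j)/3 = -22*((-9/2 + j) + j)/3 = -22*(-9/2 + 2*j)/3 = 33 - 44*j/3)
(r + I(4, 2))² = (-102 + (33 - 44/3*4))² = (-102 + (33 - 176/3))² = (-102 - 77/3)² = (-383/3)² = 146689/9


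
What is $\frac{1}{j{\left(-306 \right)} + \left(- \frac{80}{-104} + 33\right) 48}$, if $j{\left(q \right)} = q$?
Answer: $\frac{13}{17094} \approx 0.0007605$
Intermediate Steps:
$\frac{1}{j{\left(-306 \right)} + \left(- \frac{80}{-104} + 33\right) 48} = \frac{1}{-306 + \left(- \frac{80}{-104} + 33\right) 48} = \frac{1}{-306 + \left(\left(-80\right) \left(- \frac{1}{104}\right) + 33\right) 48} = \frac{1}{-306 + \left(\frac{10}{13} + 33\right) 48} = \frac{1}{-306 + \frac{439}{13} \cdot 48} = \frac{1}{-306 + \frac{21072}{13}} = \frac{1}{\frac{17094}{13}} = \frac{13}{17094}$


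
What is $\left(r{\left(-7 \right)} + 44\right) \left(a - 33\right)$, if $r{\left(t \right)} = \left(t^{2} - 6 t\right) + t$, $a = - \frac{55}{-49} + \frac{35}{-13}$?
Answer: $- \frac{2818688}{637} \approx -4424.9$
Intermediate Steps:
$a = - \frac{1000}{637}$ ($a = \left(-55\right) \left(- \frac{1}{49}\right) + 35 \left(- \frac{1}{13}\right) = \frac{55}{49} - \frac{35}{13} = - \frac{1000}{637} \approx -1.5699$)
$r{\left(t \right)} = t^{2} - 5 t$
$\left(r{\left(-7 \right)} + 44\right) \left(a - 33\right) = \left(- 7 \left(-5 - 7\right) + 44\right) \left(- \frac{1000}{637} - 33\right) = \left(\left(-7\right) \left(-12\right) + 44\right) \left(- \frac{22021}{637}\right) = \left(84 + 44\right) \left(- \frac{22021}{637}\right) = 128 \left(- \frac{22021}{637}\right) = - \frac{2818688}{637}$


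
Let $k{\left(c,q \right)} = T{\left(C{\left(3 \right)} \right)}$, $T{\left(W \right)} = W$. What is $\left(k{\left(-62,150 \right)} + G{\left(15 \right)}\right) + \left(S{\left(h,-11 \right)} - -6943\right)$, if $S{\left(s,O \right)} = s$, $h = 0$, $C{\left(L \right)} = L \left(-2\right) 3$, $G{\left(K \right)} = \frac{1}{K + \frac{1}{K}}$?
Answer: $\frac{1565065}{226} \approx 6925.1$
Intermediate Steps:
$C{\left(L \right)} = - 6 L$ ($C{\left(L \right)} = - 2 L 3 = - 6 L$)
$k{\left(c,q \right)} = -18$ ($k{\left(c,q \right)} = \left(-6\right) 3 = -18$)
$\left(k{\left(-62,150 \right)} + G{\left(15 \right)}\right) + \left(S{\left(h,-11 \right)} - -6943\right) = \left(-18 + \frac{15}{1 + 15^{2}}\right) + \left(0 - -6943\right) = \left(-18 + \frac{15}{1 + 225}\right) + \left(0 + 6943\right) = \left(-18 + \frac{15}{226}\right) + 6943 = - \frac{4053}{226} + 6943 = \frac{1565065}{226}$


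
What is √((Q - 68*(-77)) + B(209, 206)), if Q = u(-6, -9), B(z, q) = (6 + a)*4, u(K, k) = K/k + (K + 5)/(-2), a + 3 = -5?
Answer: 5*√7530/6 ≈ 72.313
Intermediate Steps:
a = -8 (a = -3 - 5 = -8)
u(K, k) = -5/2 - K/2 + K/k (u(K, k) = K/k + (5 + K)*(-½) = K/k + (-5/2 - K/2) = -5/2 - K/2 + K/k)
B(z, q) = -8 (B(z, q) = (6 - 8)*4 = -2*4 = -8)
Q = 7/6 (Q = (-6 - ½*(-9)*(5 - 6))/(-9) = -(-6 - ½*(-9)*(-1))/9 = -(-6 - 9/2)/9 = -⅑*(-21/2) = 7/6 ≈ 1.1667)
√((Q - 68*(-77)) + B(209, 206)) = √((7/6 - 68*(-77)) - 8) = √((7/6 + 5236) - 8) = √(31423/6 - 8) = √(31375/6) = 5*√7530/6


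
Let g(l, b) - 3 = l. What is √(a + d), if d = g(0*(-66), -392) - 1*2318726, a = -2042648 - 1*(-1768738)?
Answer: I*√2592633 ≈ 1610.2*I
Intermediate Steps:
g(l, b) = 3 + l
a = -273910 (a = -2042648 + 1768738 = -273910)
d = -2318723 (d = (3 + 0*(-66)) - 1*2318726 = (3 + 0) - 2318726 = 3 - 2318726 = -2318723)
√(a + d) = √(-273910 - 2318723) = √(-2592633) = I*√2592633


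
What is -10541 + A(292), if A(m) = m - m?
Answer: -10541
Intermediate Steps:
A(m) = 0
-10541 + A(292) = -10541 + 0 = -10541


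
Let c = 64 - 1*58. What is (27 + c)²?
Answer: 1089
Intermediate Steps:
c = 6 (c = 64 - 58 = 6)
(27 + c)² = (27 + 6)² = 33² = 1089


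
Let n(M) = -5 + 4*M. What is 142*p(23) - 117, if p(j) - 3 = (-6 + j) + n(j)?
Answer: 15077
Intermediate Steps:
p(j) = -8 + 5*j (p(j) = 3 + ((-6 + j) + (-5 + 4*j)) = 3 + (-11 + 5*j) = -8 + 5*j)
142*p(23) - 117 = 142*(-8 + 5*23) - 117 = 142*(-8 + 115) - 117 = 142*107 - 117 = 15194 - 117 = 15077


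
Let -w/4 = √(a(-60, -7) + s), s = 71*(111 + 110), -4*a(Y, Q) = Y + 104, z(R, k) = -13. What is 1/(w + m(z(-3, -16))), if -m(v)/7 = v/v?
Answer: 1/35833 - 32*√5/35833 ≈ -0.0019690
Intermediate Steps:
a(Y, Q) = -26 - Y/4 (a(Y, Q) = -(Y + 104)/4 = -(104 + Y)/4 = -26 - Y/4)
m(v) = -7 (m(v) = -7*v/v = -7*1 = -7)
s = 15691 (s = 71*221 = 15691)
w = -224*√5 (w = -4*√((-26 - ¼*(-60)) + 15691) = -4*√((-26 + 15) + 15691) = -4*√(-11 + 15691) = -224*√5 ≈ -500.88)
1/(w + m(z(-3, -16))) = 1/(-224*√5 - 7) = 1/(-7 - 224*√5)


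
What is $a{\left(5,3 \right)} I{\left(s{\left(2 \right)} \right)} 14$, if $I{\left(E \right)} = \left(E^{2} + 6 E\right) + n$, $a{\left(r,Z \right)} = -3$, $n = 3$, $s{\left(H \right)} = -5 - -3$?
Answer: $210$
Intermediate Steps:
$s{\left(H \right)} = -2$ ($s{\left(H \right)} = -5 + 3 = -2$)
$I{\left(E \right)} = 3 + E^{2} + 6 E$ ($I{\left(E \right)} = \left(E^{2} + 6 E\right) + 3 = 3 + E^{2} + 6 E$)
$a{\left(5,3 \right)} I{\left(s{\left(2 \right)} \right)} 14 = - 3 \left(3 + \left(-2\right)^{2} + 6 \left(-2\right)\right) 14 = - 3 \left(3 + 4 - 12\right) 14 = \left(-3\right) \left(-5\right) 14 = 15 \cdot 14 = 210$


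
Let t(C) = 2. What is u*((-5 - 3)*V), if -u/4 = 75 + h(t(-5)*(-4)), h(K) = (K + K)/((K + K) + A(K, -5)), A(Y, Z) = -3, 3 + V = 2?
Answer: -46112/19 ≈ -2426.9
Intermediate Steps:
V = -1 (V = -3 + 2 = -1)
h(K) = 2*K/(-3 + 2*K) (h(K) = (K + K)/((K + K) - 3) = (2*K)/(2*K - 3) = (2*K)/(-3 + 2*K) = 2*K/(-3 + 2*K))
u = -5764/19 (u = -4*(75 + 2*(2*(-4))/(-3 + 2*(2*(-4)))) = -4*(75 + 2*(-8)/(-3 + 2*(-8))) = -4*(75 + 2*(-8)/(-3 - 16)) = -4*(75 + 2*(-8)/(-19)) = -4*(75 + 2*(-8)*(-1/19)) = -4*(75 + 16/19) = -4*1441/19 = -5764/19 ≈ -303.37)
u*((-5 - 3)*V) = -5764*(-5 - 3)*(-1)/19 = -(-46112)*(-1)/19 = -5764/19*8 = -46112/19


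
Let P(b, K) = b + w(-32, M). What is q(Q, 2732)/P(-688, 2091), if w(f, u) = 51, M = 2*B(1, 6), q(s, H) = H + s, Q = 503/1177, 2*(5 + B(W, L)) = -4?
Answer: -3216067/749749 ≈ -4.2895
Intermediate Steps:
B(W, L) = -7 (B(W, L) = -5 + (1/2)*(-4) = -5 - 2 = -7)
Q = 503/1177 (Q = 503*(1/1177) = 503/1177 ≈ 0.42736)
M = -14 (M = 2*(-7) = -14)
P(b, K) = 51 + b (P(b, K) = b + 51 = 51 + b)
q(Q, 2732)/P(-688, 2091) = (2732 + 503/1177)/(51 - 688) = (3216067/1177)/(-637) = (3216067/1177)*(-1/637) = -3216067/749749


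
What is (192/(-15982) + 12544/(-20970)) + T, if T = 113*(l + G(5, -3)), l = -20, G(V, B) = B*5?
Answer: -331423312537/83785635 ≈ -3955.6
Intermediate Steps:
G(V, B) = 5*B
T = -3955 (T = 113*(-20 + 5*(-3)) = 113*(-20 - 15) = 113*(-35) = -3955)
(192/(-15982) + 12544/(-20970)) + T = (192/(-15982) + 12544/(-20970)) - 3955 = (192*(-1/15982) + 12544*(-1/20970)) - 3955 = (-96/7991 - 6272/10485) - 3955 = -51126112/83785635 - 3955 = -331423312537/83785635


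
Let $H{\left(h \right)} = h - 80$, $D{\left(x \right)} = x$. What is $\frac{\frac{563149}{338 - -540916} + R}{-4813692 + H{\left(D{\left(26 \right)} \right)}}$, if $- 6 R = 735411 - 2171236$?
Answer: $- \frac{21587483429}{434243212914} \approx -0.049713$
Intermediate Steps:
$R = \frac{1435825}{6}$ ($R = - \frac{735411 - 2171236}{6} = \left(- \frac{1}{6}\right) \left(-1435825\right) = \frac{1435825}{6} \approx 2.393 \cdot 10^{5}$)
$H{\left(h \right)} = -80 + h$ ($H{\left(h \right)} = h - 80 = -80 + h$)
$\frac{\frac{563149}{338 - -540916} + R}{-4813692 + H{\left(D{\left(26 \right)} \right)}} = \frac{\frac{563149}{338 - -540916} + \frac{1435825}{6}}{-4813692 + \left(-80 + 26\right)} = \frac{\frac{563149}{338 + 540916} + \frac{1435825}{6}}{-4813692 - 54} = \frac{\frac{563149}{541254} + \frac{1435825}{6}}{-4813746} = \left(563149 \cdot \frac{1}{541254} + \frac{1435825}{6}\right) \left(- \frac{1}{4813746}\right) = \left(\frac{563149}{541254} + \frac{1435825}{6}\right) \left(- \frac{1}{4813746}\right) = \frac{21587483429}{90209} \left(- \frac{1}{4813746}\right) = - \frac{21587483429}{434243212914}$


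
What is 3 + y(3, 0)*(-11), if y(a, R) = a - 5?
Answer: 25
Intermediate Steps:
y(a, R) = -5 + a
3 + y(3, 0)*(-11) = 3 + (-5 + 3)*(-11) = 3 - 2*(-11) = 3 + 22 = 25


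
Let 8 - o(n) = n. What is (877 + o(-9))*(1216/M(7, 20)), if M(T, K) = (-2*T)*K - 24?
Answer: -3576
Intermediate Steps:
o(n) = 8 - n
M(T, K) = -24 - 2*K*T (M(T, K) = -2*K*T - 24 = -24 - 2*K*T)
(877 + o(-9))*(1216/M(7, 20)) = (877 + (8 - 1*(-9)))*(1216/(-24 - 2*20*7)) = (877 + (8 + 9))*(1216/(-24 - 280)) = (877 + 17)*(1216/(-304)) = 894*(1216*(-1/304)) = 894*(-4) = -3576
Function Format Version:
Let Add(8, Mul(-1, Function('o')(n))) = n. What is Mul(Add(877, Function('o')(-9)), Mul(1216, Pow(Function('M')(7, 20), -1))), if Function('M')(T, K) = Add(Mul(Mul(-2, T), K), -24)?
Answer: -3576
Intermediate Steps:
Function('o')(n) = Add(8, Mul(-1, n))
Function('M')(T, K) = Add(-24, Mul(-2, K, T)) (Function('M')(T, K) = Add(Mul(-2, K, T), -24) = Add(-24, Mul(-2, K, T)))
Mul(Add(877, Function('o')(-9)), Mul(1216, Pow(Function('M')(7, 20), -1))) = Mul(Add(877, Add(8, Mul(-1, -9))), Mul(1216, Pow(Add(-24, Mul(-2, 20, 7)), -1))) = Mul(Add(877, Add(8, 9)), Mul(1216, Pow(Add(-24, -280), -1))) = Mul(Add(877, 17), Mul(1216, Pow(-304, -1))) = Mul(894, Mul(1216, Rational(-1, 304))) = Mul(894, -4) = -3576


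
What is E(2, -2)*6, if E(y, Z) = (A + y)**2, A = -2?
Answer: 0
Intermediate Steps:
E(y, Z) = (-2 + y)**2
E(2, -2)*6 = (-2 + 2)**2*6 = 0**2*6 = 0*6 = 0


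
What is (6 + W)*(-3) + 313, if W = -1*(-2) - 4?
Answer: 301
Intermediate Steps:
W = -2 (W = 2 - 4 = -2)
(6 + W)*(-3) + 313 = (6 - 2)*(-3) + 313 = 4*(-3) + 313 = -12 + 313 = 301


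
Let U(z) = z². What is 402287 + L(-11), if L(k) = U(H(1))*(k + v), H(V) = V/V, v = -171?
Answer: 402105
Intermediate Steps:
H(V) = 1
L(k) = -171 + k (L(k) = 1²*(k - 171) = 1*(-171 + k) = -171 + k)
402287 + L(-11) = 402287 + (-171 - 11) = 402287 - 182 = 402105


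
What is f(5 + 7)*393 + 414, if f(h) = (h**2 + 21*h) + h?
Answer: 160758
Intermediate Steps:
f(h) = h**2 + 22*h
f(5 + 7)*393 + 414 = ((5 + 7)*(22 + (5 + 7)))*393 + 414 = (12*(22 + 12))*393 + 414 = (12*34)*393 + 414 = 408*393 + 414 = 160344 + 414 = 160758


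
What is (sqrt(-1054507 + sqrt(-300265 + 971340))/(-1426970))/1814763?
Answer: -I*sqrt(1054507 - 5*sqrt(26843))/2589612358110 ≈ -3.9639e-10*I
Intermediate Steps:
(sqrt(-1054507 + sqrt(-300265 + 971340))/(-1426970))/1814763 = (sqrt(-1054507 + sqrt(671075))*(-1/1426970))*(1/1814763) = (sqrt(-1054507 + 5*sqrt(26843))*(-1/1426970))*(1/1814763) = -sqrt(-1054507 + 5*sqrt(26843))/1426970*(1/1814763) = -sqrt(-1054507 + 5*sqrt(26843))/2589612358110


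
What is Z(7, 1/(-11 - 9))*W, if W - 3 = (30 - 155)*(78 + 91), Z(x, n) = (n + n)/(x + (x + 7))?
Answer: 10561/105 ≈ 100.58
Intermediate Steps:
Z(x, n) = 2*n/(7 + 2*x) (Z(x, n) = (2*n)/(x + (7 + x)) = (2*n)/(7 + 2*x) = 2*n/(7 + 2*x))
W = -21122 (W = 3 + (30 - 155)*(78 + 91) = 3 - 125*169 = 3 - 21125 = -21122)
Z(7, 1/(-11 - 9))*W = (2/((-11 - 9)*(7 + 2*7)))*(-21122) = (2/(-20*(7 + 14)))*(-21122) = (2*(-1/20)/21)*(-21122) = (2*(-1/20)*(1/21))*(-21122) = -1/210*(-21122) = 10561/105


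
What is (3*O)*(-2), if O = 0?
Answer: 0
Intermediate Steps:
(3*O)*(-2) = (3*0)*(-2) = 0*(-2) = 0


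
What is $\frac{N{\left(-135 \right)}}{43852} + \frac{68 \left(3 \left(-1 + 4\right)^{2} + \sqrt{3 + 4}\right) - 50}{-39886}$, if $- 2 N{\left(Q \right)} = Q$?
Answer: $- \frac{75627367}{1749080872} - \frac{34 \sqrt{7}}{19943} \approx -0.047749$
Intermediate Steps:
$N{\left(Q \right)} = - \frac{Q}{2}$
$\frac{N{\left(-135 \right)}}{43852} + \frac{68 \left(3 \left(-1 + 4\right)^{2} + \sqrt{3 + 4}\right) - 50}{-39886} = \frac{\left(- \frac{1}{2}\right) \left(-135\right)}{43852} + \frac{68 \left(3 \left(-1 + 4\right)^{2} + \sqrt{3 + 4}\right) - 50}{-39886} = \frac{135}{2} \cdot \frac{1}{43852} + \left(68 \left(3 \cdot 3^{2} + \sqrt{7}\right) - 50\right) \left(- \frac{1}{39886}\right) = \frac{135}{87704} + \left(68 \left(3 \cdot 9 + \sqrt{7}\right) - 50\right) \left(- \frac{1}{39886}\right) = \frac{135}{87704} + \left(68 \left(27 + \sqrt{7}\right) - 50\right) \left(- \frac{1}{39886}\right) = \frac{135}{87704} + \left(\left(1836 + 68 \sqrt{7}\right) - 50\right) \left(- \frac{1}{39886}\right) = \frac{135}{87704} + \left(1786 + 68 \sqrt{7}\right) \left(- \frac{1}{39886}\right) = \frac{135}{87704} - \left(\frac{893}{19943} + \frac{34 \sqrt{7}}{19943}\right) = - \frac{75627367}{1749080872} - \frac{34 \sqrt{7}}{19943}$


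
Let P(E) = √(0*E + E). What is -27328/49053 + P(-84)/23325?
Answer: -27328/49053 + 2*I*√21/23325 ≈ -0.55711 + 0.00039293*I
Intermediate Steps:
P(E) = √E (P(E) = √(0 + E) = √E)
-27328/49053 + P(-84)/23325 = -27328/49053 + √(-84)/23325 = -27328*1/49053 + (2*I*√21)*(1/23325) = -27328/49053 + 2*I*√21/23325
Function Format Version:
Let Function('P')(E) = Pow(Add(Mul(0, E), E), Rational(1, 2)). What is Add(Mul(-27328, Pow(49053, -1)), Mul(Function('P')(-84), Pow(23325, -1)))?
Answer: Add(Rational(-27328, 49053), Mul(Rational(2, 23325), I, Pow(21, Rational(1, 2)))) ≈ Add(-0.55711, Mul(0.00039293, I))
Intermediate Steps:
Function('P')(E) = Pow(E, Rational(1, 2)) (Function('P')(E) = Pow(Add(0, E), Rational(1, 2)) = Pow(E, Rational(1, 2)))
Add(Mul(-27328, Pow(49053, -1)), Mul(Function('P')(-84), Pow(23325, -1))) = Add(Mul(-27328, Pow(49053, -1)), Mul(Pow(-84, Rational(1, 2)), Pow(23325, -1))) = Add(Mul(-27328, Rational(1, 49053)), Mul(Mul(2, I, Pow(21, Rational(1, 2))), Rational(1, 23325))) = Add(Rational(-27328, 49053), Mul(Rational(2, 23325), I, Pow(21, Rational(1, 2))))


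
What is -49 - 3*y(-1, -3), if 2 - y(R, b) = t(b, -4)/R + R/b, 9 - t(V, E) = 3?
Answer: -72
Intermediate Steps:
t(V, E) = 6 (t(V, E) = 9 - 1*3 = 9 - 3 = 6)
y(R, b) = 2 - 6/R - R/b (y(R, b) = 2 - (6/R + R/b) = 2 + (-6/R - R/b) = 2 - 6/R - R/b)
-49 - 3*y(-1, -3) = -49 - 3*(2 - 6/(-1) - 1*(-1)/(-3)) = -49 - 3*(2 - 6*(-1) - 1*(-1)*(-1/3)) = -49 - 3*(2 + 6 - 1/3) = -49 - 3*23/3 = -49 - 23 = -72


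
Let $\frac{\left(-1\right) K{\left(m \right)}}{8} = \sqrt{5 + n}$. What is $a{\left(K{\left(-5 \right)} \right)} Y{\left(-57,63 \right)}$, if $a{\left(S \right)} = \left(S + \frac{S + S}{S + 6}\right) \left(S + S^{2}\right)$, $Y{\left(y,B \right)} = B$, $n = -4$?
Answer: $0$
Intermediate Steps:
$K{\left(m \right)} = -8$ ($K{\left(m \right)} = - 8 \sqrt{5 - 4} = - 8 \sqrt{1} = \left(-8\right) 1 = -8$)
$a{\left(S \right)} = \left(S + S^{2}\right) \left(S + \frac{2 S}{6 + S}\right)$ ($a{\left(S \right)} = \left(S + \frac{2 S}{6 + S}\right) \left(S + S^{2}\right) = \left(S + S^{2}\right) \left(S + \frac{2 S}{6 + S}\right)$)
$a{\left(K{\left(-5 \right)} \right)} Y{\left(-57,63 \right)} = \frac{\left(-8\right)^{2} \left(8 + \left(-8\right)^{2} + 9 \left(-8\right)\right)}{6 - 8} \cdot 63 = \frac{64 \left(8 + 64 - 72\right)}{-2} \cdot 63 = 64 \left(- \frac{1}{2}\right) 0 \cdot 63 = 0 \cdot 63 = 0$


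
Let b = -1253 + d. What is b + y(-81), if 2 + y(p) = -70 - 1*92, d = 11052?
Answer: 9635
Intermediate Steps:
y(p) = -164 (y(p) = -2 + (-70 - 1*92) = -2 + (-70 - 92) = -2 - 162 = -164)
b = 9799 (b = -1253 + 11052 = 9799)
b + y(-81) = 9799 - 164 = 9635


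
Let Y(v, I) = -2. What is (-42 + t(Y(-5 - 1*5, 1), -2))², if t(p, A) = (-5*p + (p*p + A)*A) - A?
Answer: 1156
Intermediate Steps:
t(p, A) = -A - 5*p + A*(A + p²) (t(p, A) = (-5*p + (p² + A)*A) - A = (-5*p + (A + p²)*A) - A = (-5*p + A*(A + p²)) - A = -A - 5*p + A*(A + p²))
(-42 + t(Y(-5 - 1*5, 1), -2))² = (-42 + ((-2)² - 1*(-2) - 5*(-2) - 2*(-2)²))² = (-42 + (4 + 2 + 10 - 2*4))² = (-42 + (4 + 2 + 10 - 8))² = (-42 + 8)² = (-34)² = 1156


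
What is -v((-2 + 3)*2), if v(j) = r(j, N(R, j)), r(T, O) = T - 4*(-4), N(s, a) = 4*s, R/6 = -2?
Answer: -18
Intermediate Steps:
R = -12 (R = 6*(-2) = -12)
r(T, O) = 16 + T (r(T, O) = T + 16 = 16 + T)
v(j) = 16 + j
-v((-2 + 3)*2) = -(16 + (-2 + 3)*2) = -(16 + 1*2) = -(16 + 2) = -1*18 = -18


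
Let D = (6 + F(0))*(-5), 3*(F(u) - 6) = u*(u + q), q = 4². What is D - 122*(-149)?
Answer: 18118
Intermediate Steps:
q = 16
F(u) = 6 + u*(16 + u)/3 (F(u) = 6 + (u*(u + 16))/3 = 6 + (u*(16 + u))/3 = 6 + u*(16 + u)/3)
D = -60 (D = (6 + (6 + (⅓)*0² + (16/3)*0))*(-5) = (6 + (6 + (⅓)*0 + 0))*(-5) = (6 + (6 + 0 + 0))*(-5) = (6 + 6)*(-5) = 12*(-5) = -60)
D - 122*(-149) = -60 - 122*(-149) = -60 + 18178 = 18118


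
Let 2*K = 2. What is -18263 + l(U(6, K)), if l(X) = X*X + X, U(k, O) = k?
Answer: -18221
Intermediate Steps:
K = 1 (K = (½)*2 = 1)
l(X) = X + X² (l(X) = X² + X = X + X²)
-18263 + l(U(6, K)) = -18263 + 6*(1 + 6) = -18263 + 6*7 = -18263 + 42 = -18221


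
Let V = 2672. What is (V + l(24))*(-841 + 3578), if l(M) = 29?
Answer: 7392637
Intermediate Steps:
(V + l(24))*(-841 + 3578) = (2672 + 29)*(-841 + 3578) = 2701*2737 = 7392637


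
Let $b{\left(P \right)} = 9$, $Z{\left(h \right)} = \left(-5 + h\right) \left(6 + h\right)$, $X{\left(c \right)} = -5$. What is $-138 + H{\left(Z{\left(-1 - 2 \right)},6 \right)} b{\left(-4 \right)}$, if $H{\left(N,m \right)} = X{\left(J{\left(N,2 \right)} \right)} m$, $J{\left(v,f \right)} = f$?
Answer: $-408$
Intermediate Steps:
$H{\left(N,m \right)} = - 5 m$
$-138 + H{\left(Z{\left(-1 - 2 \right)},6 \right)} b{\left(-4 \right)} = -138 + \left(-5\right) 6 \cdot 9 = -138 - 270 = -408$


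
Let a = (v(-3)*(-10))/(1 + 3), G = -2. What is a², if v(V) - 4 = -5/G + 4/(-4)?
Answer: 3025/16 ≈ 189.06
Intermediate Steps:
v(V) = 11/2 (v(V) = 4 + (-5/(-2) + 4/(-4)) = 4 + (-5*(-½) + 4*(-¼)) = 4 + (5/2 - 1) = 4 + 3/2 = 11/2)
a = -55/4 (a = ((11/2)*(-10))/(1 + 3) = -55/4 ≈ -13.750)
a² = (-55/4)² = 3025/16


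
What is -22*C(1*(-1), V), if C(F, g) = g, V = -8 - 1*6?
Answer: 308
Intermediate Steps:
V = -14 (V = -8 - 6 = -14)
-22*C(1*(-1), V) = -22*(-14) = 308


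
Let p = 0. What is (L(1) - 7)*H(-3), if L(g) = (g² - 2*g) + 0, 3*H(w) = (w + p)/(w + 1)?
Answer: -4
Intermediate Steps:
H(w) = w/(3*(1 + w)) (H(w) = ((w + 0)/(w + 1))/3 = (w/(1 + w))/3 = w/(3*(1 + w)))
L(g) = g² - 2*g
(L(1) - 7)*H(-3) = (1*(-2 + 1) - 7)*((⅓)*(-3)/(1 - 3)) = (1*(-1) - 7)*((⅓)*(-3)/(-2)) = (-1 - 7)*((⅓)*(-3)*(-½)) = -8*½ = -4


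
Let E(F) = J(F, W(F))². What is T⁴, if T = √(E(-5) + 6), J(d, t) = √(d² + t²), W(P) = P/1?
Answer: 3136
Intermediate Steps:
W(P) = P (W(P) = P*1 = P)
E(F) = 2*F² (E(F) = (√(F² + F²))² = (√(2*F²))² = (√2*√(F²))² = 2*F²)
T = 2*√14 (T = √(2*(-5)² + 6) = √(2*25 + 6) = √(50 + 6) = √56 = 2*√14 ≈ 7.4833)
T⁴ = (2*√14)⁴ = 3136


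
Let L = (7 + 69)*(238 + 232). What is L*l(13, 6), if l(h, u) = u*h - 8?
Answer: 2500400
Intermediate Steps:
l(h, u) = -8 + h*u (l(h, u) = h*u - 8 = -8 + h*u)
L = 35720 (L = 76*470 = 35720)
L*l(13, 6) = 35720*(-8 + 13*6) = 35720*(-8 + 78) = 35720*70 = 2500400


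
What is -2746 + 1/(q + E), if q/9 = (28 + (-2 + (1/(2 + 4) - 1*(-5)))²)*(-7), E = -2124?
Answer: -49644938/18079 ≈ -2746.0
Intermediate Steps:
q = -9583/4 (q = 9*((28 + (-2 + (1/(2 + 4) - 1*(-5)))²)*(-7)) = 9*((28 + (-2 + (1/6 + 5))²)*(-7)) = 9*((28 + (-2 + (⅙ + 5))²)*(-7)) = 9*((28 + (-2 + 31/6)²)*(-7)) = 9*((28 + (19/6)²)*(-7)) = 9*((28 + 361/36)*(-7)) = 9*((1369/36)*(-7)) = 9*(-9583/36) = -9583/4 ≈ -2395.8)
-2746 + 1/(q + E) = -2746 + 1/(-9583/4 - 2124) = -2746 + 1/(-18079/4) = -2746 - 4/18079 = -49644938/18079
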